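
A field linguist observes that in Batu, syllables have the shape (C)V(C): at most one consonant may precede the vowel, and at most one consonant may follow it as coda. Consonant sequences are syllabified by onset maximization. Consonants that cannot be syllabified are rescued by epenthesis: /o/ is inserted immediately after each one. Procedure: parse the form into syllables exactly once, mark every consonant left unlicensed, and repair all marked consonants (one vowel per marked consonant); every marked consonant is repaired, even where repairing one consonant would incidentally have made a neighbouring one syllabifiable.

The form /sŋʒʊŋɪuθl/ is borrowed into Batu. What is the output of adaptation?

Under (C)V(C), the unsyllabifiable consonants are /s/, /ŋ/, /l/ (at most one coda consonant is licensed; onsets are limited to one consonant).
Epenthesis after each stranded consonant: /s/ → /so/, /ŋ/ → /ŋo/, /l/ → /lo/.

soŋoʒʊŋɪuθlo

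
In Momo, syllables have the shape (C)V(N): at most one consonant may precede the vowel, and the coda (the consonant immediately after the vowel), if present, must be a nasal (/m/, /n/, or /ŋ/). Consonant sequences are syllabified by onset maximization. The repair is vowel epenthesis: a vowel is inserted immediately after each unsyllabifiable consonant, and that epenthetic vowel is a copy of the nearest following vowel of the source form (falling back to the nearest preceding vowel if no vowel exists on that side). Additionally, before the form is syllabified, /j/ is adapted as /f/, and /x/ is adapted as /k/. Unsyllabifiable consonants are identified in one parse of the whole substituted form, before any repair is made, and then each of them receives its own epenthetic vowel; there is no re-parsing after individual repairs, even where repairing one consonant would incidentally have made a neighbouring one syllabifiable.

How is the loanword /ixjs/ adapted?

ikifisi

Substitution: /x/ → /k/, /j/ → /f/, giving /ikfs/.
The consonants /k/, /f/, /s/ cannot be parsed into a legal (C)V(N) syllable (only a nasal (/m/, /n/, or /ŋ/) is licensed in coda position; onsets are limited to one consonant).
Epenthesis after each stranded consonant: /k/ → /ki/, /f/ → /fi/, /s/ → /si/.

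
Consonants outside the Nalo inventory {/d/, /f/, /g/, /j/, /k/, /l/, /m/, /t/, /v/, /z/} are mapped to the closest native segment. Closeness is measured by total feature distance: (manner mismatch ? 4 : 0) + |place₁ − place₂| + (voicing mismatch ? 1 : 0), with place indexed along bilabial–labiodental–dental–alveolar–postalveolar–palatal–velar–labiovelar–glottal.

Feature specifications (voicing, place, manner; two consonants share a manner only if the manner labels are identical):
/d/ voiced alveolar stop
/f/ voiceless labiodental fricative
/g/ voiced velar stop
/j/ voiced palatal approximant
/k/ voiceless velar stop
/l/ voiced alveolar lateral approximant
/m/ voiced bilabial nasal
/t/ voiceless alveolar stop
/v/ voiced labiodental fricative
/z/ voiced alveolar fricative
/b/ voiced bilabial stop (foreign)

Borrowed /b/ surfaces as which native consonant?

/d/ is closest: same manner (stop), place distance 3 (bilabial→alveolar), same voicing; total 3. Next closest is /m/ at distance 4.

d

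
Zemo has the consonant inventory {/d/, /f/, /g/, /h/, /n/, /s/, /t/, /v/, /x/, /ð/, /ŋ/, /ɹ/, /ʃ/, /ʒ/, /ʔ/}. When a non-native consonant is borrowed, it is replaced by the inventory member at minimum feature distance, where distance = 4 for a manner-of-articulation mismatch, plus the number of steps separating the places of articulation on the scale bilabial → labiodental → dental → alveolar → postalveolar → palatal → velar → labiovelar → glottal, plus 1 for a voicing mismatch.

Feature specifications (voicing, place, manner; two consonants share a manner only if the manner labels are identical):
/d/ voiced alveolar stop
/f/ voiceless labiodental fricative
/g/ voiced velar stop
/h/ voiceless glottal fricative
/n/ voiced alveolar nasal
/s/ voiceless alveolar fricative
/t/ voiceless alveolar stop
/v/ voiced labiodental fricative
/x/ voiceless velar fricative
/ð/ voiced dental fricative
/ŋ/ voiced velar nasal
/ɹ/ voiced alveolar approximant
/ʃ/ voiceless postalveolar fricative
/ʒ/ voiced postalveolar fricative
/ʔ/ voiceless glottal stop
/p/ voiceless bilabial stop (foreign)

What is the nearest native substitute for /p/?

t

/t/ is closest: same manner (stop), place distance 3 (bilabial→alveolar), same voicing; total 3. Next closest is /d/ at distance 4.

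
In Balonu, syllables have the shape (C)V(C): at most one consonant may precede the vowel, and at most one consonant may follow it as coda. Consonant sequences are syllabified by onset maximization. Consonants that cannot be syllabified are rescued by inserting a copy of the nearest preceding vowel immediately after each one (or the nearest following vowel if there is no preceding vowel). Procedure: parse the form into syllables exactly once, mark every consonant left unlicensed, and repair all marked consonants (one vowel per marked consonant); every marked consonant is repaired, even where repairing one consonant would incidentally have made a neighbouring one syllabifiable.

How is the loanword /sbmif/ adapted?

sibimif

The consonants /s/, /b/ cannot be parsed into a legal (C)V(C) syllable (at most one coda consonant is licensed; onsets are limited to one consonant).
Epenthesis after each stranded consonant: /s/ → /si/, /b/ → /bi/.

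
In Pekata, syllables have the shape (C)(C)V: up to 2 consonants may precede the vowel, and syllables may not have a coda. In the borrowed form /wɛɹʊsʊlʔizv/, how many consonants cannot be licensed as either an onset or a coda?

2

Under (C)(C)V, the unsyllabifiable consonants are /z/, /v/ (no codas are permitted; onsets may contain at most 2 consonants).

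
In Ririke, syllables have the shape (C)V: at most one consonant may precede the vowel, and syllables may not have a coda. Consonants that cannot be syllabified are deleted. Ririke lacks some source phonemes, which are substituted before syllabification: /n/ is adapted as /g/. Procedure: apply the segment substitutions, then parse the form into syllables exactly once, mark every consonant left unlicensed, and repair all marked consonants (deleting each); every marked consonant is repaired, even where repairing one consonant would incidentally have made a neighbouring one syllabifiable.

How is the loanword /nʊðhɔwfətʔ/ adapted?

Substitution: /n/ → /g/, giving /gʊðhɔwfətʔ/.
The consonants /ð/, /w/, /t/, /ʔ/ cannot be parsed into a legal (C)V syllable (no codas are permitted; onsets are limited to one consonant).
Each unlicensed consonant is deleted: /ð/, /w/, /t/, /ʔ/.

gʊhɔfə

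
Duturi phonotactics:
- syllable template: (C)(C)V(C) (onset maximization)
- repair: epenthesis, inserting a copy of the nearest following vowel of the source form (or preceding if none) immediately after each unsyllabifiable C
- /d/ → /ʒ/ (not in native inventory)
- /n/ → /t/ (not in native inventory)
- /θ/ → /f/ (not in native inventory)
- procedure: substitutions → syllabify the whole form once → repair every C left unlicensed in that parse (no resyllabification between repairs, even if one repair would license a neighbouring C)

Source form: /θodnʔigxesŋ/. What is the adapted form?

foʒtʔigxesŋe

Substitution: /θ/ → /f/, /d/ → /ʒ/, /n/ → /t/, giving /foʒtʔigxesŋ/.
Syllabifying with onset maximization leaves /ŋ/ stranded (at most one coda consonant is licensed; onsets may contain at most 2 consonants).
Each unlicensed consonant becomes the onset of a new syllable: /ŋ/ → /ŋe/.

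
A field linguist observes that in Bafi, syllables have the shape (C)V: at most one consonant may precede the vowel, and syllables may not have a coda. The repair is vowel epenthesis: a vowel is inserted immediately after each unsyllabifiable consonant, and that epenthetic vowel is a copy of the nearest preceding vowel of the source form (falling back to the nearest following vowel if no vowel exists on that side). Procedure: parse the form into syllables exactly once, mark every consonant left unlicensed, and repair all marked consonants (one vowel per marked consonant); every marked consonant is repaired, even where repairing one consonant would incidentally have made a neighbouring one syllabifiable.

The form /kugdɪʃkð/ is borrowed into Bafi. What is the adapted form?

kugudɪʃɪkɪðɪ

Under (C)V, the unsyllabifiable consonants are /g/, /ʃ/, /k/, /ð/ (no codas are permitted; onsets are limited to one consonant).
Each unlicensed consonant becomes the onset of a new syllable: /g/ → /gu/, /ʃ/ → /ʃɪ/, /k/ → /kɪ/, /ð/ → /ðɪ/.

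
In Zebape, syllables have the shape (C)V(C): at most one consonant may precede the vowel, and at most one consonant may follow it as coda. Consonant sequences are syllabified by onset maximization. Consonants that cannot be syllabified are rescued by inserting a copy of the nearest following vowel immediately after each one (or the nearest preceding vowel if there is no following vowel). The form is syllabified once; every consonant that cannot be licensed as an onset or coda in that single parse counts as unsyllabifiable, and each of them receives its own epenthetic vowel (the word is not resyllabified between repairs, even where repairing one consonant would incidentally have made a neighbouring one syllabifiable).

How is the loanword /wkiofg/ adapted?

wikiofgo

The consonants /w/, /g/ cannot be parsed into a legal (C)V(C) syllable (at most one coda consonant is licensed; onsets are limited to one consonant).
Epenthesis after each stranded consonant: /w/ → /wi/, /g/ → /go/.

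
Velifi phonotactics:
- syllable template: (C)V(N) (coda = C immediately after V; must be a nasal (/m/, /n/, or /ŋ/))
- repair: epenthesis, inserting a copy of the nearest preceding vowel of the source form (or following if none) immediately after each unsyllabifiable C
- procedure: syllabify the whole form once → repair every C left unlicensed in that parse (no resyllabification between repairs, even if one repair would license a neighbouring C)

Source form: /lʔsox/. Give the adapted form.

Under (C)V(N), the unsyllabifiable consonants are /l/, /ʔ/, /x/ (only a nasal (/m/, /n/, or /ŋ/) is licensed in coda position; onsets are limited to one consonant).
Inserting the epenthetic vowel yields /l/ → /lo/, /ʔ/ → /ʔo/, /x/ → /xo/.

loʔosoxo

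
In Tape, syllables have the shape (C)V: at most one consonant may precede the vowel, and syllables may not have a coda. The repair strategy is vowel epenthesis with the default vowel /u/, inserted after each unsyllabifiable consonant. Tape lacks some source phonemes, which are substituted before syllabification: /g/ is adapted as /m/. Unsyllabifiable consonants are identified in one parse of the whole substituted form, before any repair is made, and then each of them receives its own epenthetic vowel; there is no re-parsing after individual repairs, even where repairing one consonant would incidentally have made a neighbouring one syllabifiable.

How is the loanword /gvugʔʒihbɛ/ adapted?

muvumuʔuʒihubɛ

Substitution: /g/ → /m/, giving /mvumʔʒihbɛ/.
The consonants /m/, /m/, /ʔ/, /h/ cannot be parsed into a legal (C)V syllable (no codas are permitted; onsets are limited to one consonant).
Each unlicensed consonant becomes the onset of a new syllable: /m/ → /mu/, /m/ → /mu/, /ʔ/ → /ʔu/, /h/ → /hu/.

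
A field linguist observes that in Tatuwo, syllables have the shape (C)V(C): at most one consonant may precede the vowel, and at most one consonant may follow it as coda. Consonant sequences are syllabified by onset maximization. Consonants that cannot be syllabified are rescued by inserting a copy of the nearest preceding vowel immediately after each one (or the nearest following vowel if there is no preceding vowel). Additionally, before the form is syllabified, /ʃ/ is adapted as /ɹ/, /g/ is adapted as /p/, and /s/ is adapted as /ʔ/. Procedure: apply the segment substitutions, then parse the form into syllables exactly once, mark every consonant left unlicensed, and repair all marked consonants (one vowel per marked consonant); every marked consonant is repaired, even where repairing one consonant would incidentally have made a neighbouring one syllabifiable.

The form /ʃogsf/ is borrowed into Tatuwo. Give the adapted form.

ɹopʔofo

Substitution: /ʃ/ → /ɹ/, /g/ → /p/, /s/ → /ʔ/, giving /ɹopʔf/.
Syllabifying with onset maximization leaves /ʔ/, /f/ stranded (at most one coda consonant is licensed; onsets are limited to one consonant).
Each unlicensed consonant becomes the onset of a new syllable: /ʔ/ → /ʔo/, /f/ → /fo/.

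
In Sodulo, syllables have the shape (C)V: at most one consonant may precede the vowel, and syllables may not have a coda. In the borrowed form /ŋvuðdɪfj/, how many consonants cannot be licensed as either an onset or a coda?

The consonants /ŋ/, /ð/, /f/, /j/ cannot be parsed into a legal (C)V syllable (no codas are permitted; onsets are limited to one consonant).

4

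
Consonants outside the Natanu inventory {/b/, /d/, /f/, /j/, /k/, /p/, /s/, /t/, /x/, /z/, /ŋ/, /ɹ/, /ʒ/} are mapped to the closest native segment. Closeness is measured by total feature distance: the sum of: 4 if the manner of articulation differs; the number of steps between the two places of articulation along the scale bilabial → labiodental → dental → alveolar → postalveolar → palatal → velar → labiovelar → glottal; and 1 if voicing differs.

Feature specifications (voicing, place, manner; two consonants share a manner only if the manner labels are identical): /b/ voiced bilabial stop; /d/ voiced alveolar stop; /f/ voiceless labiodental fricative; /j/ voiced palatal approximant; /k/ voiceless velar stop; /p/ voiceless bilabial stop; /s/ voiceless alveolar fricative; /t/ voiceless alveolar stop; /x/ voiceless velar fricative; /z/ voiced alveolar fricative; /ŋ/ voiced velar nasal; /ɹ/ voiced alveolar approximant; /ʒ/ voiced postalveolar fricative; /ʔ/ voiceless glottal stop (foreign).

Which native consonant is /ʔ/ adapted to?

/k/ is closest: same manner (stop), place distance 2 (glottal→velar), same voicing; total 2. Next closest is /t/ at distance 5.

k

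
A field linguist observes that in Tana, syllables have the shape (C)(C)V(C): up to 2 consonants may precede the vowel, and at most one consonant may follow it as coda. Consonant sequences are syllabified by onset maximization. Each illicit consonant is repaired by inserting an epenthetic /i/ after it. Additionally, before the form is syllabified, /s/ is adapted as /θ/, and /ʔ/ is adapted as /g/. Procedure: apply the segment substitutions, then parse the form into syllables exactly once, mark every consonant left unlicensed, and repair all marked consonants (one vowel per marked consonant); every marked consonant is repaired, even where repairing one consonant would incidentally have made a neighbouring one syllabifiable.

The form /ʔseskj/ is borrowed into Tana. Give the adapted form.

Substitution: /ʔ/ → /g/, /s/ → /θ/, giving /gθeθkj/.
Under (C)(C)V(C), the unsyllabifiable consonants are /k/, /j/ (at most one coda consonant is licensed; onsets may contain at most 2 consonants).
Inserting the epenthetic vowel yields /k/ → /ki/, /j/ → /ji/.

gθeθkiji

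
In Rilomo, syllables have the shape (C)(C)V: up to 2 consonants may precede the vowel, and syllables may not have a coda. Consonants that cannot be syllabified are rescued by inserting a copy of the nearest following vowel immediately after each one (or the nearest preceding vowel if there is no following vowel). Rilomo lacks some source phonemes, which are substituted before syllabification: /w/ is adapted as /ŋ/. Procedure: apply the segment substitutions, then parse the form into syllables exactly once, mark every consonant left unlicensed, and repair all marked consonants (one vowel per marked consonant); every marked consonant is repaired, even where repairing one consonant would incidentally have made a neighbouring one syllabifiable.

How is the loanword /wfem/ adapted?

Substitution: /w/ → /ŋ/, giving /ŋfem/.
The consonants /m/ cannot be parsed into a legal (C)(C)V syllable (no codas are permitted; onsets may contain at most 2 consonants).
Each unlicensed consonant becomes the onset of a new syllable: /m/ → /me/.

ŋfeme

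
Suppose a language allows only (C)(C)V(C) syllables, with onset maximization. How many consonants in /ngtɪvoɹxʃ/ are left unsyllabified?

3

Under (C)(C)V(C), the unsyllabifiable consonants are /n/, /x/, /ʃ/ (at most one coda consonant is licensed; onsets may contain at most 2 consonants).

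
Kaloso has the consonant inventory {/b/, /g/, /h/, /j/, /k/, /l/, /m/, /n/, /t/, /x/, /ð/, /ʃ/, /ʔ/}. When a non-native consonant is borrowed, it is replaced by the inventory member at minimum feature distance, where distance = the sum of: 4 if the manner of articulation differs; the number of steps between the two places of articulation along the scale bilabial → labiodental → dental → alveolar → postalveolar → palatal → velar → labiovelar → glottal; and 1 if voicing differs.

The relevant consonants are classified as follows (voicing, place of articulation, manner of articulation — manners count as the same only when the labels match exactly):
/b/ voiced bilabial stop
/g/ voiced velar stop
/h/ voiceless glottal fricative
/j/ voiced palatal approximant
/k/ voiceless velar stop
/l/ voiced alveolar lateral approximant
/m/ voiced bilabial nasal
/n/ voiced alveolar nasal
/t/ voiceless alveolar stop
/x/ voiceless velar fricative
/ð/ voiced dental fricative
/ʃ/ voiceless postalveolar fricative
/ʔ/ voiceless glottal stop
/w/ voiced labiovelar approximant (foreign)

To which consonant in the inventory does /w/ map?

/j/ is closest: same manner (approximant), place distance 2 (labiovelar→palatal), same voicing; total 2. Next closest is /g/ at distance 5.

j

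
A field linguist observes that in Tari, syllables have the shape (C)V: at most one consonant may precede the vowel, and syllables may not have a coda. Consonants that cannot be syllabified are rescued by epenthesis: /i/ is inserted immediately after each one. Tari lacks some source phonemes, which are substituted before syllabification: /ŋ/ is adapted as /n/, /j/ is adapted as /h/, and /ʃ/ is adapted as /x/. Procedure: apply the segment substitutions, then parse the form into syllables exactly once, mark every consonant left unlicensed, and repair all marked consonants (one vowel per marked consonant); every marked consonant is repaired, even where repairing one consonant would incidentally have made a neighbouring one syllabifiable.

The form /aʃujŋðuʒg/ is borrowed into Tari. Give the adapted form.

axuhiniðuʒigi

Substitution: /ʃ/ → /x/, /j/ → /h/, /ŋ/ → /n/, giving /axuhnðuʒg/.
Under (C)V, the unsyllabifiable consonants are /h/, /n/, /ʒ/, /g/ (no codas are permitted; onsets are limited to one consonant).
Inserting the epenthetic vowel yields /h/ → /hi/, /n/ → /ni/, /ʒ/ → /ʒi/, /g/ → /gi/.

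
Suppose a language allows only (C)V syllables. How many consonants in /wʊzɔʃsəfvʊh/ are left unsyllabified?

3

Under (C)V, the unsyllabifiable consonants are /ʃ/, /f/, /h/ (no codas are permitted; onsets are limited to one consonant).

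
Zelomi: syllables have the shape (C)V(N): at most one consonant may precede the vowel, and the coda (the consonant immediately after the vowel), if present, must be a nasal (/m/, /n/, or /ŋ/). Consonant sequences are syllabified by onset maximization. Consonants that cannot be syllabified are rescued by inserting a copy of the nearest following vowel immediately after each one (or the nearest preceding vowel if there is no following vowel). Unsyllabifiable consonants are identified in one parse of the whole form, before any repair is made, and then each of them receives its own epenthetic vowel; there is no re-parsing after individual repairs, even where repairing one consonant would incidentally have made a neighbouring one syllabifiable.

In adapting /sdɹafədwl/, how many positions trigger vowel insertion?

The unsyllabifiable consonants are /s/, /d/, /d/, /w/, /l/; each receives one epenthetic vowel.

5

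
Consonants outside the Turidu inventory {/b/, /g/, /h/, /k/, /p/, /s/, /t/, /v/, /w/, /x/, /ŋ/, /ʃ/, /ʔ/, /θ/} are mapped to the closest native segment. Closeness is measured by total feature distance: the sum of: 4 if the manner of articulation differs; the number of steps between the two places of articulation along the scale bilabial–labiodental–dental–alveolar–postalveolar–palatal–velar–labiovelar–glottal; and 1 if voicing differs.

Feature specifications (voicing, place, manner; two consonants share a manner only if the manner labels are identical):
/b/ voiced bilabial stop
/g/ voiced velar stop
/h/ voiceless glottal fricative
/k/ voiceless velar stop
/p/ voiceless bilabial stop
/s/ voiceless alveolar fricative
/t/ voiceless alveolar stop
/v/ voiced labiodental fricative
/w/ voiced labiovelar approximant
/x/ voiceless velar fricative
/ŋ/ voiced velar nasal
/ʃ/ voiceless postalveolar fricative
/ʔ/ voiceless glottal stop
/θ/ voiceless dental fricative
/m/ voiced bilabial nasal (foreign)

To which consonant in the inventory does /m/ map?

b

/b/ is closest: manner differs (nasal→stop, +4), place distance 0 (bilabial→bilabial), same voicing; total 4. Next closest is /p/ at distance 5.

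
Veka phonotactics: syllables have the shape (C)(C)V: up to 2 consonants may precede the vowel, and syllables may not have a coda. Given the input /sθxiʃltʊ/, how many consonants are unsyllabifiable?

The consonants /s/, /ʃ/ cannot be parsed into a legal (C)(C)V syllable (no codas are permitted; onsets may contain at most 2 consonants).

2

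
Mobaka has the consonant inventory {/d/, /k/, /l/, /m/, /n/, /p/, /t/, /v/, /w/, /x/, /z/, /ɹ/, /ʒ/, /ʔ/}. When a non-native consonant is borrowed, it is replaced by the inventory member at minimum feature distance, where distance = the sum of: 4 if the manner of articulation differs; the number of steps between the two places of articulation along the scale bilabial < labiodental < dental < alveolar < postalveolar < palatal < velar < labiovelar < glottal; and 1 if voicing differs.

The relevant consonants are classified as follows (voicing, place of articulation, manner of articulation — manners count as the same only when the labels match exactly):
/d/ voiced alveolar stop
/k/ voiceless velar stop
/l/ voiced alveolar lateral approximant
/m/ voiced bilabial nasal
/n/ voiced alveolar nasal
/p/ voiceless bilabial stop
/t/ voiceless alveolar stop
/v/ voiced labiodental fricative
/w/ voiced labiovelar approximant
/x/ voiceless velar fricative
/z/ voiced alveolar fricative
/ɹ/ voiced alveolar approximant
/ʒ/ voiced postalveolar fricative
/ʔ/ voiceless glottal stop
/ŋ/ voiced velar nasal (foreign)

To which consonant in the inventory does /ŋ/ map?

/n/ is closest: same manner (nasal), place distance 3 (velar→alveolar), same voicing; total 3. Next closest is /k/ at distance 5.

n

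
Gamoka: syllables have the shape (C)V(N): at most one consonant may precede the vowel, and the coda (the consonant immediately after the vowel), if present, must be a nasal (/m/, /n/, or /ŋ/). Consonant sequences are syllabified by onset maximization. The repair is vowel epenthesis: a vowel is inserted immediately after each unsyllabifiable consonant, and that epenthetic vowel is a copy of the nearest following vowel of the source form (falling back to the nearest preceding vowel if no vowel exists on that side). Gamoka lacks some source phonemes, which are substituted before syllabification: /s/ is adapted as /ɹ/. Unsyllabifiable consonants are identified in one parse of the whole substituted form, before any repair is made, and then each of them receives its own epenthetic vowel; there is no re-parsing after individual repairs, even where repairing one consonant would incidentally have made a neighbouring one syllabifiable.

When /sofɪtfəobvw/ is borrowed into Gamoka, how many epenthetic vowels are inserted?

After substitution the input is /ɹofɪtfəobvw/.
The unsyllabifiable consonants are /t/, /b/, /v/, /w/; each receives one epenthetic vowel.

4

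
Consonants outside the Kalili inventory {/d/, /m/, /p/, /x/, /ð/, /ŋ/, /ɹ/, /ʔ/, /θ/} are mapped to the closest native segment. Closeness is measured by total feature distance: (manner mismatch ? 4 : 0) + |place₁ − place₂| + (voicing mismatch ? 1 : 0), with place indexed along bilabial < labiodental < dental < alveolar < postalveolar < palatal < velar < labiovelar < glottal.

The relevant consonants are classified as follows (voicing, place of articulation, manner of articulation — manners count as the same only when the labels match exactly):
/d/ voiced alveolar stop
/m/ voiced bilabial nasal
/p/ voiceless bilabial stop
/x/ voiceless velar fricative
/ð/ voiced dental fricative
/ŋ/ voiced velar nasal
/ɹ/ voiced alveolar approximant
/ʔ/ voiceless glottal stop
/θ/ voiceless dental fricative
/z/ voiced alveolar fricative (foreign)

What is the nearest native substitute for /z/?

/ð/ is closest: same manner (fricative), place distance 1 (alveolar→dental), same voicing; total 1. Next closest is /θ/ at distance 2.

ð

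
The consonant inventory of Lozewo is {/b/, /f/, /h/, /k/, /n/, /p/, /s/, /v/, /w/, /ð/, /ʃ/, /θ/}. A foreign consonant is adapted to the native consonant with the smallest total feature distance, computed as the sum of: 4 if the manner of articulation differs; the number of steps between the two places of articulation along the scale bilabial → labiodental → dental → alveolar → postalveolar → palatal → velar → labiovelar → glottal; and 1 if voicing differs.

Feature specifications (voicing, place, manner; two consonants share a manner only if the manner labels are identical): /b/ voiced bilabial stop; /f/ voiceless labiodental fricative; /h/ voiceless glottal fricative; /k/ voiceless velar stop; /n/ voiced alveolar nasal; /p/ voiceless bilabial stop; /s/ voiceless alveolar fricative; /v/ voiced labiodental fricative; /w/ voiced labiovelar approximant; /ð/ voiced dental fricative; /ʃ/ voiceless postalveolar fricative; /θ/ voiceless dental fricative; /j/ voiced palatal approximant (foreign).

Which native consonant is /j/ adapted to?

w

/w/ is closest: same manner (approximant), place distance 2 (palatal→labiovelar), same voicing; total 2. Next closest is /k/ at distance 6.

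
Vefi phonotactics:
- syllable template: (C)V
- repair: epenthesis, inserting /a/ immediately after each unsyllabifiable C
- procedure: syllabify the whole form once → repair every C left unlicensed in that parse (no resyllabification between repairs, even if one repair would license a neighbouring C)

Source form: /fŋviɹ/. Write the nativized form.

Syllabifying with onset maximization leaves /f/, /ŋ/, /ɹ/ stranded (no codas are permitted; onsets are limited to one consonant).
Inserting the epenthetic vowel yields /f/ → /fa/, /ŋ/ → /ŋa/, /ɹ/ → /ɹa/.

faŋaviɹa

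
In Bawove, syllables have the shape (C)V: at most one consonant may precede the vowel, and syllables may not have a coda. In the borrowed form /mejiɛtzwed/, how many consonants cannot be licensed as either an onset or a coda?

3

Under (C)V, the unsyllabifiable consonants are /t/, /z/, /d/ (no codas are permitted; onsets are limited to one consonant).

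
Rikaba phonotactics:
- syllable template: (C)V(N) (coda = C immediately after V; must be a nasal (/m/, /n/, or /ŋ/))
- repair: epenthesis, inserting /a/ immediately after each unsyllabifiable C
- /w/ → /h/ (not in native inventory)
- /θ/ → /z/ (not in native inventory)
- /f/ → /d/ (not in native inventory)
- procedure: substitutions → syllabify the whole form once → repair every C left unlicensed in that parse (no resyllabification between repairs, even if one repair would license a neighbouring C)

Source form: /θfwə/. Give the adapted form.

zadahə

Substitution: /θ/ → /z/, /f/ → /d/, /w/ → /h/, giving /zdhə/.
Syllabifying with onset maximization leaves /z/, /d/ stranded (only a nasal (/m/, /n/, or /ŋ/) is licensed in coda position; onsets are limited to one consonant).
Each unlicensed consonant becomes the onset of a new syllable: /z/ → /za/, /d/ → /da/.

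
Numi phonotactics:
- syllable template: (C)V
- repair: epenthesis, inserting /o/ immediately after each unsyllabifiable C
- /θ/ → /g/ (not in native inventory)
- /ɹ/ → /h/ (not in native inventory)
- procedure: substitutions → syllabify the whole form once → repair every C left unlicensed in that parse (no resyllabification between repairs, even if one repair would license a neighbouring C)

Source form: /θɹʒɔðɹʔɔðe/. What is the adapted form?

Substitution: /θ/ → /g/, /ɹ/ → /h/, giving /ghʒɔðhʔɔðe/.
The consonants /g/, /h/, /ð/, /h/ cannot be parsed into a legal (C)V syllable (no codas are permitted; onsets are limited to one consonant).
Inserting the epenthetic vowel yields /g/ → /go/, /h/ → /ho/, /ð/ → /ðo/, /h/ → /ho/.

gohoʒɔðohoʔɔðe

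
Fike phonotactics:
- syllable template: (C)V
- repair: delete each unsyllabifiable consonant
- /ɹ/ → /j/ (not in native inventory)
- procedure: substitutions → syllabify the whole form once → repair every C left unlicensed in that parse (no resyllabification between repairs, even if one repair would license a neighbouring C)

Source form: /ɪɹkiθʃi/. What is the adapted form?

ɪkiʃi

Substitution: /ɹ/ → /j/, giving /ɪjkiθʃi/.
The consonants /j/, /θ/ cannot be parsed into a legal (C)V syllable (no codas are permitted; onsets are limited to one consonant).
Deletion applies to /j/, /θ/.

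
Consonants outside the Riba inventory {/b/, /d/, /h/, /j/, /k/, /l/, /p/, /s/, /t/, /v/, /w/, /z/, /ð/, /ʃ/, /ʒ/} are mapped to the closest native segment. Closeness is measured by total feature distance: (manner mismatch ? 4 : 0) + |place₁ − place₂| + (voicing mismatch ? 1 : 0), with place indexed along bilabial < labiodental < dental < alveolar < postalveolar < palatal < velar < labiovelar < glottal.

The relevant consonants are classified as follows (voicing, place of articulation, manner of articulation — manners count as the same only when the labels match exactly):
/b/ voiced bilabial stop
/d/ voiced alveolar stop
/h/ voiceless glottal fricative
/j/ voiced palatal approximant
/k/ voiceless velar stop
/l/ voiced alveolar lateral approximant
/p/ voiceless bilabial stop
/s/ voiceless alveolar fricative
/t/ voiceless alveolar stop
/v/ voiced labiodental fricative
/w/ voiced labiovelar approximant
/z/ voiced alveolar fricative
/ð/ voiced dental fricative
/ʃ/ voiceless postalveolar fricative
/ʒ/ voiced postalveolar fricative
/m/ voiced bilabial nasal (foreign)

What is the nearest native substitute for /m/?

/b/ is closest: manner differs (nasal→stop, +4), place distance 0 (bilabial→bilabial), same voicing; total 4. Next closest is /p/ at distance 5.

b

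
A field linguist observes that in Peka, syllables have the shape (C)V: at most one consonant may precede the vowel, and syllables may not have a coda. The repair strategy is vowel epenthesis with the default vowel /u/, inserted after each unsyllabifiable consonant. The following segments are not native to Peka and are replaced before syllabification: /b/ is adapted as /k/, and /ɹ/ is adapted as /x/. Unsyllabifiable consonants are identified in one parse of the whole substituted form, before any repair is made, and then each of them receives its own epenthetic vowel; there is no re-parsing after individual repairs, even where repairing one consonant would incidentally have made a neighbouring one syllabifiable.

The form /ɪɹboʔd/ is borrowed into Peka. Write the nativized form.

Substitution: /ɹ/ → /x/, /b/ → /k/, giving /ɪxkoʔd/.
Under (C)V, the unsyllabifiable consonants are /x/, /ʔ/, /d/ (no codas are permitted; onsets are limited to one consonant).
Inserting the epenthetic vowel yields /x/ → /xu/, /ʔ/ → /ʔu/, /d/ → /du/.

ɪxukoʔudu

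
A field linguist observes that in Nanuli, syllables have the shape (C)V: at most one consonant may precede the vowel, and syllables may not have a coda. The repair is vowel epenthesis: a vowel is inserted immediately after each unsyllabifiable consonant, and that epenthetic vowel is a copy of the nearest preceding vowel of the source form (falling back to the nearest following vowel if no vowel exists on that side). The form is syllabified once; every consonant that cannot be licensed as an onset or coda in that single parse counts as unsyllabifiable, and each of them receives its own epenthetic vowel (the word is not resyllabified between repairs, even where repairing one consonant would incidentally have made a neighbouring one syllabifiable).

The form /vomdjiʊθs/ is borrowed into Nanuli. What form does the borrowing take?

The consonants /m/, /d/, /θ/, /s/ cannot be parsed into a legal (C)V syllable (no codas are permitted; onsets are limited to one consonant).
Inserting the epenthetic vowel yields /m/ → /mo/, /d/ → /do/, /θ/ → /θʊ/, /s/ → /sʊ/.

vomodojiʊθʊsʊ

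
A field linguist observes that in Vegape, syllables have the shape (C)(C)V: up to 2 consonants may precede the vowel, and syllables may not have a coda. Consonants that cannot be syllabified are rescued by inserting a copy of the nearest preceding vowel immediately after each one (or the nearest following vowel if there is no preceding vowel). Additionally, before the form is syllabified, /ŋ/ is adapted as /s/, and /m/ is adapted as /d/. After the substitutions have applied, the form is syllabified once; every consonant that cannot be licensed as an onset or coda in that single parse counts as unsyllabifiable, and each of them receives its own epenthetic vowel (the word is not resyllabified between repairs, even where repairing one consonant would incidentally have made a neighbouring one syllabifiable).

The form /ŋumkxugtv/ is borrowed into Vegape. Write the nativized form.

Substitution: /ŋ/ → /s/, /m/ → /d/, giving /sudkxugtv/.
The consonants /d/, /g/, /t/, /v/ cannot be parsed into a legal (C)(C)V syllable (no codas are permitted; onsets may contain at most 2 consonants).
Inserting the epenthetic vowel yields /d/ → /du/, /g/ → /gu/, /t/ → /tu/, /v/ → /vu/.

sudukxugutuvu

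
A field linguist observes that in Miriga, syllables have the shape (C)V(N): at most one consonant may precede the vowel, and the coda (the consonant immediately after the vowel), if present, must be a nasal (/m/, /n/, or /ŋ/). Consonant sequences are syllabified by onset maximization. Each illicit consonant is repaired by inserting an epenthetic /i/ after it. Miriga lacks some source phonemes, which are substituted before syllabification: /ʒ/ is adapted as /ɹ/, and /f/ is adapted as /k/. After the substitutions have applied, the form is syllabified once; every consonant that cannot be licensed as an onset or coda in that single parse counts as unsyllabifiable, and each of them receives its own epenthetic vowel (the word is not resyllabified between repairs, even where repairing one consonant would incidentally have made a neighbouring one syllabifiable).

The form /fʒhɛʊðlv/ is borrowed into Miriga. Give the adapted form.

Substitution: /f/ → /k/, /ʒ/ → /ɹ/, giving /kɹhɛʊðlv/.
The consonants /k/, /ɹ/, /ð/, /l/, /v/ cannot be parsed into a legal (C)V(N) syllable (only a nasal (/m/, /n/, or /ŋ/) is licensed in coda position; onsets are limited to one consonant).
Epenthesis after each stranded consonant: /k/ → /ki/, /ɹ/ → /ɹi/, /ð/ → /ði/, /l/ → /li/, /v/ → /vi/.

kiɹihɛʊðilivi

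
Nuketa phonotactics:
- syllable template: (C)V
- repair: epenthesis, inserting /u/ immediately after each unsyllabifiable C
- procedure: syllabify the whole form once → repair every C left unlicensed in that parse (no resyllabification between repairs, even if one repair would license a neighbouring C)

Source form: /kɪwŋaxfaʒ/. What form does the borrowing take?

The consonants /w/, /x/, /ʒ/ cannot be parsed into a legal (C)V syllable (no codas are permitted; onsets are limited to one consonant).
Inserting the epenthetic vowel yields /w/ → /wu/, /x/ → /xu/, /ʒ/ → /ʒu/.

kɪwuŋaxufaʒu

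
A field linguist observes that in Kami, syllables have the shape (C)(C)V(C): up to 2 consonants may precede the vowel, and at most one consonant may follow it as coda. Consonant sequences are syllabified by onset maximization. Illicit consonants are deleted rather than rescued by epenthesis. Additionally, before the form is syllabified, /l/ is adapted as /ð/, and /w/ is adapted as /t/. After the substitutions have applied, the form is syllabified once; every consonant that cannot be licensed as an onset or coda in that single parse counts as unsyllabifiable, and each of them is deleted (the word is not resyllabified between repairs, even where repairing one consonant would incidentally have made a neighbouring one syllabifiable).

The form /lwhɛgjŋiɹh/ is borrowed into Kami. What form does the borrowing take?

Substitution: /l/ → /ð/, /w/ → /t/, giving /ðthɛgjŋiɹh/.
The consonants /ð/, /h/ cannot be parsed into a legal (C)(C)V(C) syllable (at most one coda consonant is licensed; onsets may contain at most 2 consonants).
Deleting the stranded consonants removes /ð/, /h/.

thɛgjŋiɹ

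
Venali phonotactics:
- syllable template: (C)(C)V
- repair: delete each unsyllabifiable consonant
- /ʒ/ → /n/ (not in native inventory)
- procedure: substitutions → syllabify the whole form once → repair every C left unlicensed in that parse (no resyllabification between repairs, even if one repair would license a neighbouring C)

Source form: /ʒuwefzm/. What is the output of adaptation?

nuwe

Substitution: /ʒ/ → /n/, giving /nuwefzm/.
Syllabifying with onset maximization leaves /f/, /z/, /m/ stranded (no codas are permitted; onsets may contain at most 2 consonants).
Each unlicensed consonant is deleted: /f/, /z/, /m/.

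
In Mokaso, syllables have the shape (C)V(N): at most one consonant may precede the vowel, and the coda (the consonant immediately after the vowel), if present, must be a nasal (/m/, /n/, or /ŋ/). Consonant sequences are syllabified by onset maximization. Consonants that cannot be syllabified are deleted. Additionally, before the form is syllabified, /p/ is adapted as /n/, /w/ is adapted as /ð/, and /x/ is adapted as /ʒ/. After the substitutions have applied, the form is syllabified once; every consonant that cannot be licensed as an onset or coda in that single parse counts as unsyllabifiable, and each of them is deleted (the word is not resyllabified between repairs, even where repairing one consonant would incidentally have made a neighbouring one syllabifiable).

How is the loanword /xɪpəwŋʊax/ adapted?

ʒɪnəŋʊa

Substitution: /x/ → /ʒ/, /p/ → /n/, /w/ → /ð/, giving /ʒɪnəðŋʊaʒ/.
Under (C)V(N), the unsyllabifiable consonants are /ð/, /ʒ/ (only a nasal (/m/, /n/, or /ŋ/) is licensed in coda position; onsets are limited to one consonant).
Each unlicensed consonant is deleted: /ð/, /ʒ/.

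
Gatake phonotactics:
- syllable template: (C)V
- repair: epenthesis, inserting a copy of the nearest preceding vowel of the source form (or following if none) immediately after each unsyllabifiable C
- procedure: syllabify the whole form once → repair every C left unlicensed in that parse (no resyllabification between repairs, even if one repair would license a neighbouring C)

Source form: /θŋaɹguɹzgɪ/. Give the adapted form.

The consonants /θ/, /ɹ/, /ɹ/, /z/ cannot be parsed into a legal (C)V syllable (no codas are permitted; onsets are limited to one consonant).
Inserting the epenthetic vowel yields /θ/ → /θa/, /ɹ/ → /ɹa/, /ɹ/ → /ɹu/, /z/ → /zu/.

θaŋaɹaguɹuzugɪ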